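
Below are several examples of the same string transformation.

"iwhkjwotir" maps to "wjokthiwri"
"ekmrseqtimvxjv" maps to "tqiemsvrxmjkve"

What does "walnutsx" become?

untlsaxw

Rule — swap the front and back halves of the string, then take characters alternately from the front and the back (1st, last, 2nd, 2nd-last, ...).
Starting from "walnutsx": after the first operation, "utsxwaln"; after the second, "untlsaxw".
(Check on "ekmrseqtimvxjv": → "timvxjvekmrseq" → "tqiemsvrxmjkve" ✓)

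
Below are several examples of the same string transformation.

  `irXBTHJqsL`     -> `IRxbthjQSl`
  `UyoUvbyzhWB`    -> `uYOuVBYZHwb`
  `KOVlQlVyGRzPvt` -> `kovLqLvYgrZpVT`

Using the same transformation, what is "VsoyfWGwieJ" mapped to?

The transformation: flip the case of every letter.
So "VsoyfWGwieJ" becomes "vSOYFwgWIEj".

vSOYFwgWIEj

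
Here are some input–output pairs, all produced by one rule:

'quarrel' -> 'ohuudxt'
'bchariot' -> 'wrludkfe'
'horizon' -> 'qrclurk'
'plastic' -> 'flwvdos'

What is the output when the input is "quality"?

What's happening: reverse the string, then shift every letter 3 places forward in the alphabet (wrapping around).
For "quality" the result is "bwlodxt".
(Check on "bchariot": → "toirahcb" → "wrludkfe" ✓)

bwlodxt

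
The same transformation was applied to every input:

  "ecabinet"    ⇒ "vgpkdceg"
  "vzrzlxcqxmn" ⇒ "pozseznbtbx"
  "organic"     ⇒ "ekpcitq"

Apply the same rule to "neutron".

pqtvwgp

In each case the input is transformed by: shift every letter 2 places forward in the alphabet (wrapping around), then reverse the string.
On "neutron": the first step gives "pgwvtqp", and the second then gives "pqtvwgp".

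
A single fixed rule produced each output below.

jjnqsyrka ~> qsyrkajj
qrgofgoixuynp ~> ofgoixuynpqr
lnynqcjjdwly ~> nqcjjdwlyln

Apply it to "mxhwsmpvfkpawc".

The transformation: move the first 2 characters to the end (rotate left by 2), then delete the first character.
Applying both steps to "mxhwsmpvfkpawc": "hwsmpvfkpawcmx", then "wsmpvfkpawcmx".

wsmpvfkpawcmx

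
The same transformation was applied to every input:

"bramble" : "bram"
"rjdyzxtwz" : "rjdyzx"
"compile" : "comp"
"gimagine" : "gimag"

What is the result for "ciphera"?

Looking at the pairs, the operation is to delete the last 3 characters.
Doing the same to "ciphera": "ciph".

ciph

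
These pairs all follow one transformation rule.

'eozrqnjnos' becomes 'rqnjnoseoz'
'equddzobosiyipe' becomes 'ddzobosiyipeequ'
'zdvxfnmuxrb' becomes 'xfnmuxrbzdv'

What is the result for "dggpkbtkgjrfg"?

The transformation: move the first 3 characters to the end (rotate left by 3).
So "dggpkbtkgjrfg" becomes "pkbtkgjrfgdgg".

pkbtkgjrfgdgg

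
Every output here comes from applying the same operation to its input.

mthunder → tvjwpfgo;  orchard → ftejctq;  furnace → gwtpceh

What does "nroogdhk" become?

mtqqifjp

What's happening: swap the first and last characters, then shift every letter 2 places forward in the alphabet (wrapping around).
On "nroogdhk": the first step gives "kroogdhn", and the second then gives "mtqqifjp".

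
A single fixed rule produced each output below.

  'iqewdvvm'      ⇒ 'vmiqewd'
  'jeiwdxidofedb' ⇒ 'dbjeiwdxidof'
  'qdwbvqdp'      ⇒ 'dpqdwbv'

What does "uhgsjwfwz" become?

The rule is to move the last 2 characters to the front (rotate right by 2), then delete the last character.
Doing the same to "uhgsjwfwz": "wzuhgsjw".

wzuhgsjw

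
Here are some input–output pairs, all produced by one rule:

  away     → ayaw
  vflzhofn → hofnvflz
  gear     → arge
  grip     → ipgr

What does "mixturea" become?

ureamixt

Each output is the input with this applied: swap the front and back halves of the string.
"mixturea" → "ureamixt".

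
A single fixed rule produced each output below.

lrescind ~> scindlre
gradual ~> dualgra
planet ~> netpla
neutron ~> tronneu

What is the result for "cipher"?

hercip

What's happening: move the first 3 characters to the end (rotate left by 3).
For "cipher" the result is "hercip".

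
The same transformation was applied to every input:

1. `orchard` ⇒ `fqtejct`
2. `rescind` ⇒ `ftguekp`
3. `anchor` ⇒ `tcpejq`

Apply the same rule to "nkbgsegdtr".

tpmdiugifv

What's happening: shift every letter 2 places forward in the alphabet (wrapping around), then move the last character to the front.
"nkbgsegdtr" → "pmdiugifvt" → "tpmdiugifv".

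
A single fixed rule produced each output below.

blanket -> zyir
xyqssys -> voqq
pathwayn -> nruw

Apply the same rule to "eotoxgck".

crva

Looking at the pairs, the operation is to shift every letter 2 places backward in the alphabet (wrapping around), then keep every other character starting from the first (positions 1st, 3rd, 5th, ...).
So "eotoxgck" becomes "crva".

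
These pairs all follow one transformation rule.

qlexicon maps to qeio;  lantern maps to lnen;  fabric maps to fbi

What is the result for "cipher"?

What's happening: keep every other character starting from the first (positions 1st, 3rd, 5th, ...).
For "cipher" the result is "cpe".

cpe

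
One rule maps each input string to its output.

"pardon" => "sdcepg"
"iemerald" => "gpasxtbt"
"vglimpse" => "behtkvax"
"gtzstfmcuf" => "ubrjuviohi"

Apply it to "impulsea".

ahtpxbej

Rule — swap the front and back halves of the string, then shift every letter 11 places backward in the alphabet (wrapping around).
For "impulsea", step one produces "lseaimpu"; step two turns that into "ahtpxbej".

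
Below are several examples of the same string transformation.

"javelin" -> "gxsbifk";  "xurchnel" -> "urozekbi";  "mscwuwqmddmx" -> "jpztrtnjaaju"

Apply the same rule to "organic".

lodxkfz

The transformation: shift every letter 3 places backward in the alphabet (wrapping around).
Applying that to "organic" gives "lodxkfz".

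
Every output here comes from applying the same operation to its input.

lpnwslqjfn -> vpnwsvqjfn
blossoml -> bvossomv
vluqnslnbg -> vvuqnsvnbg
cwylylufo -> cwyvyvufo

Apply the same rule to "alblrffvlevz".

avbvrffvvevz

What's happening: replace every "l" with "v".
So "alblrffvlevz" becomes "avbvrffvvevz".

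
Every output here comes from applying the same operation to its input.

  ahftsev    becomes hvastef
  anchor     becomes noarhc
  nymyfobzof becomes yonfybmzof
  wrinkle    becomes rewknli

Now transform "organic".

What's happening: swap each adjacent pair of characters (1↔2, 3↔4, ...), then take characters alternately from the front and the back (1st, last, 2nd, 2nd-last, ...).
"organic" → "rconaig".
(Check on "wrinkle": → "rwnilke" → "rewknli" ✓)

rconaig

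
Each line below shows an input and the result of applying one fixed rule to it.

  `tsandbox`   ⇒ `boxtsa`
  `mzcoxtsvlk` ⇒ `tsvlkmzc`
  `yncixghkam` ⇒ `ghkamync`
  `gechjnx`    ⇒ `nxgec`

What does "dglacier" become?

Looking at the pairs, the operation is to move the first 3 characters to the end (rotate left by 3), then delete the first 2 characters.
"dglacier" → "acierdgl" → "ierdgl".

ierdgl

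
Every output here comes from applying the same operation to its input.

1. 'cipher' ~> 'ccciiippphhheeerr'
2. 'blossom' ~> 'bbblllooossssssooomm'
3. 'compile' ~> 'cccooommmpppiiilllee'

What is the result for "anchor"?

aaannnccchhhooorr

The pattern: repeat every character 3 times, then delete the last character.
Starting from "anchor": after the first operation, "aaannnccchhhooorrr"; after the second, "aaannnccchhhooorr".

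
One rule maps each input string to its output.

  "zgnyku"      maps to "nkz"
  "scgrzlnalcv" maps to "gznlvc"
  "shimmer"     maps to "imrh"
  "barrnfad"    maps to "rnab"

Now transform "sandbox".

Rule — move the first 2 characters to the end (rotate left by 2), then keep every other character starting from the first (positions 1st, 3rd, 5th, ...).
For "sandbox", step one produces "ndboxsa"; step two turns that into "nbxa".

nbxa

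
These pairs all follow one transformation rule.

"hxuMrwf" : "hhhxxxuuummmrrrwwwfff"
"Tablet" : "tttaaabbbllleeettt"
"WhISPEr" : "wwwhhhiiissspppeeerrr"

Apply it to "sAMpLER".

In each case the input is transformed by: repeat every character 3 times, then convert every letter to lowercase.
Starting from "sAMpLER": after the first operation, "sssAAAMMMpppLLLEEERRR"; after the second, "sssaaammmpppllleeerrr".

sssaaammmpppllleeerrr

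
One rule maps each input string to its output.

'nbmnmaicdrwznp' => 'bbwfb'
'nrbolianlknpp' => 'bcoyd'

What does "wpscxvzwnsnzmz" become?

kqnga

Looking at the pairs, the operation is to shift every letter 12 places backward in the alphabet (wrapping around), then keep one character in every 3, starting at position 1 (positions 1st, 4th, 7th, ...).
On "wpscxvzwnsnzmz": the first step gives "kdgqljnkbgbnan", and the second then gives "kqnga".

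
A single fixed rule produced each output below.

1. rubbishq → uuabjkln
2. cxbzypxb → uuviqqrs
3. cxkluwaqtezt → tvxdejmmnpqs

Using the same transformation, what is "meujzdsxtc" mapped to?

Looking at the pairs, the operation is to sort the characters into alphabetical order, then shift every letter 7 places backward in the alphabet (wrapping around).
On "meujzdsxtc": the first step gives "cdejmstuxz", and the second then gives "vwxcflmnqs".

vwxcflmnqs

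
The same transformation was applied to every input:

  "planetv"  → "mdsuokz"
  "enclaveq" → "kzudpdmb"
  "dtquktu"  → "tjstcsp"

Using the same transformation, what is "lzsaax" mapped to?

The transformation: move the first 3 characters to the end (rotate left by 3), then shift every letter 1 place backward in the alphabet (wrapping around).
For "lzsaax", step one produces "aaxlzs"; step two turns that into "zzwkyr".

zzwkyr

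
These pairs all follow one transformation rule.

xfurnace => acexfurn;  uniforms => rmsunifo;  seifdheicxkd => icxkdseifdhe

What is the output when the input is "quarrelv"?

elvquarr

The rule is to move the first character to the end, then swap the front and back halves of the string.
Starting from "quarrelv": after the first operation, "uarrelvq"; after the second, "elvquarr".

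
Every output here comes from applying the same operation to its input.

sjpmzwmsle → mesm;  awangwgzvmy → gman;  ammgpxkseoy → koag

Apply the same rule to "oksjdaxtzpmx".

The rule is to keep one character in every 3, starting at position 1 (positions 1st, 4th, 7th, ...), then move the last 2 characters to the front (rotate right by 2).
"oksjdaxtzpmx" → "ojxp" → "xpoj".
(Check on "ammgpxkseoy": → "agko" → "koag" ✓)

xpoj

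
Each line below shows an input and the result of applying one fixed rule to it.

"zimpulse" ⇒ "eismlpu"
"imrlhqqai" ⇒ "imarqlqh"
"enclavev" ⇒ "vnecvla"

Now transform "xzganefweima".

azmgiaenwef

What's happening: take characters alternately from the front and the back (1st, last, 2nd, 2nd-last, ...), then delete the first character.
Starting from "xzganefweima": after the first operation, "xazmgiaenwef"; after the second, "azmgiaenwef".
(Check on "zimpulse": → "zeismlpu" → "eismlpu" ✓)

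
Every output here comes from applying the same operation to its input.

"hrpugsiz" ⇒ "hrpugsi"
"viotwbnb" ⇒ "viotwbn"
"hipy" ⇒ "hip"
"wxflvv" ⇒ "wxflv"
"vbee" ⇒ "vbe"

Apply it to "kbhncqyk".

kbhncqy

What's happening: delete the last character.
Doing the same to "kbhncqyk": "kbhncqy".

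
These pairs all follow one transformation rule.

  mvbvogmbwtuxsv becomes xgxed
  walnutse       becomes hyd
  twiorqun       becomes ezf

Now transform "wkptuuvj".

What's happening: keep one character in every 3, starting at position 1 (positions 1st, 4th, 7th, ...), then shift every letter 11 places forward in the alphabet (wrapping around).
On "wkptuuvj": the first step gives "wtv", and the second then gives "heg".

heg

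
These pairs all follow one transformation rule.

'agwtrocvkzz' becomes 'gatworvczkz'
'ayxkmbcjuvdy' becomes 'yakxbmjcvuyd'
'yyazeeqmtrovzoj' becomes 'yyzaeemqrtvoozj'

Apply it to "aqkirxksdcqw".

qaikxrskcdwq

The transformation: swap each adjacent pair of characters (1↔2, 3↔4, ...).
"aqkirxksdcqw" → "qaikxrskcdwq".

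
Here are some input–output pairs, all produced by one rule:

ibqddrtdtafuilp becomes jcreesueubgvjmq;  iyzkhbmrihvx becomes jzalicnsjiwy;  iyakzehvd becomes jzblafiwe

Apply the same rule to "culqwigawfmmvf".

dvmrxjhbxgnnwg

The transformation: shift every letter 1 place forward in the alphabet (wrapping around).
So "culqwigawfmmvf" becomes "dvmrxjhbxgnnwg".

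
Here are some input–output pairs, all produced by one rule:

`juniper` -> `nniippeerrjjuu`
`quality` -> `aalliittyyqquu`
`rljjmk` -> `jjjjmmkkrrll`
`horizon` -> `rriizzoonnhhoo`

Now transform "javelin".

vveelliinnjjaa

What's happening: move the first 2 characters to the end (rotate left by 2), then double every character.
For "javelin", step one produces "velinja"; step two turns that into "vveelliinnjjaa".
(Check on "quality": → "alityqu" → "aalliittyyqquu" ✓)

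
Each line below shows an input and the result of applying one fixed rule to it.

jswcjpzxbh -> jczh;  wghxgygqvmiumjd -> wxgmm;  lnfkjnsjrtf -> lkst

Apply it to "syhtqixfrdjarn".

Each output is the input with this applied: keep one character in every 3, starting at position 1 (positions 1st, 4th, 7th, ...).
For "syhtqixfrdjarn" the result is "stxdr".

stxdr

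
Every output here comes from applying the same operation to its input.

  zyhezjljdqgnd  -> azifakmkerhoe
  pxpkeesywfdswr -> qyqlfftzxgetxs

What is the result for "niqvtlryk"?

Each output is the input with this applied: shift every letter 1 place forward in the alphabet (wrapping around).
Doing the same to "niqvtlryk": "ojrwumszl".

ojrwumszl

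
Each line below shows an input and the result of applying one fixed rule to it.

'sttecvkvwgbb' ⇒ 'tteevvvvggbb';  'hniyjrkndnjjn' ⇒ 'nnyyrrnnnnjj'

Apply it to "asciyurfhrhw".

ssiiuuffrrww

Rule — keep every other character starting from the second (positions 2nd, 4th, 6th, ...), then double every character.
"asciyurfhrhw" → "siufrw" → "ssiiuuffrrww".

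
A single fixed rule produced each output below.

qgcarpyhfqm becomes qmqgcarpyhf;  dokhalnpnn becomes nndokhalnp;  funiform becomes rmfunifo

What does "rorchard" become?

In each case the input is transformed by: move the last 2 characters to the front (rotate right by 2).
Doing the same to "rorchard": "rdrorcha".

rdrorcha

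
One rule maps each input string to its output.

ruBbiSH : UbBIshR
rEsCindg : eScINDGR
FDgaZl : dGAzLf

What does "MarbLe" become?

ARBlEm

What's happening: move the first character to the end, then flip the case of every letter.
For "MarbLe" the result is "ARBlEm".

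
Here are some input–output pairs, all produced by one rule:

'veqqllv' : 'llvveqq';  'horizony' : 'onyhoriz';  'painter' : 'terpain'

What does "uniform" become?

The pattern: move the last 3 characters to the front (rotate right by 3).
"uniform" → "ormunif".

ormunif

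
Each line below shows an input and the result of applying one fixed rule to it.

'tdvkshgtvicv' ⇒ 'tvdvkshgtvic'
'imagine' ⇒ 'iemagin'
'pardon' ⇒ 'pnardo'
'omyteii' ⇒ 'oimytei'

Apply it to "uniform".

Looking at the pairs, the operation is to swap the first and last characters, then move the last character to the front.
Applying both steps to "uniform": "mniforu", then "umnifor".
(Check on "imagine": → "emagini" → "iemagin" ✓)

umnifor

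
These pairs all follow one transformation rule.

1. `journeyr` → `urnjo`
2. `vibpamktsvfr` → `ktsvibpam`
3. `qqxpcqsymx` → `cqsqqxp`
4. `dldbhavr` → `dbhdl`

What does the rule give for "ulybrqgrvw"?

rqgulyb

What's happening: delete the last 3 characters, then move the last 3 characters to the front (rotate right by 3).
So "ulybrqgrvw" becomes "rqgulyb".
(Check on "qqxpcqsymx": → "qqxpcqs" → "cqsqqxp" ✓)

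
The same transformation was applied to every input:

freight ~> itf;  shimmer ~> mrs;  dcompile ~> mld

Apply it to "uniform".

fmu

The pattern: keep one character in every 3, starting at position 1 (positions 1st, 4th, 7th, ...), then move the first character to the end.
Starting from "uniform": after the first operation, "ufm"; after the second, "fmu".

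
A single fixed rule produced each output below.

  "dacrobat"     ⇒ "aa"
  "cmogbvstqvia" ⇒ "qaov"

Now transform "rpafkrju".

jp

What's happening: swap the front and back halves of the string, then keep one character in every 3, starting at position 3 (positions 3rd, 6th, 9th, ...).
For "rpafkrju", step one produces "krjurpaf"; step two turns that into "jp".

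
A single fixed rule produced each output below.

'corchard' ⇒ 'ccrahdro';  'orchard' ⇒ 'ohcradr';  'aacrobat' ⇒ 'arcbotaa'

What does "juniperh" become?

jinephru

The transformation: swap each adjacent pair of characters (1↔2, 3↔4, ...), then move the first character to the end.
On "juniperh" that produces "jinephru".
(Check on "orchard": → "rohcrad" → "ohcradr" ✓)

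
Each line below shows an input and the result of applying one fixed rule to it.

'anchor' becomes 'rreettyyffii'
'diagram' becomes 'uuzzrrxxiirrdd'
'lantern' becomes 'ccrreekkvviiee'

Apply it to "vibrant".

Looking at the pairs, the operation is to double every character, then shift every letter 9 places backward in the alphabet (wrapping around).
Doing the same to "vibrant": "mmzzssiirreekk".

mmzzssiirreekk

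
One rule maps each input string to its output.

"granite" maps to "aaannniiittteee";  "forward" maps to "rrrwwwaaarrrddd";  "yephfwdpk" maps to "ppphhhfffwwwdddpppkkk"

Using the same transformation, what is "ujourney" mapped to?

ooouuurrrnnneeeyyy

The rule is to delete the first 2 characters, then repeat every character 3 times.
Starting from "ujourney": after the first operation, "ourney"; after the second, "ooouuurrrnnneeeyyy".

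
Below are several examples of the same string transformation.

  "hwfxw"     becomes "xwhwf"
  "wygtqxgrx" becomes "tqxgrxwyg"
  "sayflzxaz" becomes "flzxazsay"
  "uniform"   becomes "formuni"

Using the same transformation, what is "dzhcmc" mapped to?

The transformation: move the first 3 characters to the end (rotate left by 3).
On "dzhcmc" that produces "cmcdzh".

cmcdzh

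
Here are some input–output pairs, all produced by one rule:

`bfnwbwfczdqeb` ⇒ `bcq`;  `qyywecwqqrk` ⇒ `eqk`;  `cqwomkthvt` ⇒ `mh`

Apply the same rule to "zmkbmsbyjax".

The pattern: delete the first 2 characters, then keep one character in every 3, starting at position 3 (positions 3rd, 6th, 9th, ...).
Working it through for "zmkbmsbyjax": intermediate "kbmsbyjax", final "myx".

myx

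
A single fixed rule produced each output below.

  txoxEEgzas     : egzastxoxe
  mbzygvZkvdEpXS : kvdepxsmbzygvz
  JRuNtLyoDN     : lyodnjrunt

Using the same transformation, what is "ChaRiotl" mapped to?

iotlchar

The pattern: swap the front and back halves of the string, then convert every letter to lowercase.
Starting from "ChaRiotl": after the first operation, "iotlChaR"; after the second, "iotlchar".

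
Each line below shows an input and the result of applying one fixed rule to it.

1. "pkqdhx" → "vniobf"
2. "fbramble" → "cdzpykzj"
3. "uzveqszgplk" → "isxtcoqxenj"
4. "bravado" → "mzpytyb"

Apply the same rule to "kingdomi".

Looking at the pairs, the operation is to shift every letter 2 places backward in the alphabet (wrapping around), then move the last character to the front.
On "kingdomi": the first step gives "iglebmkg", and the second then gives "giglebmk".

giglebmk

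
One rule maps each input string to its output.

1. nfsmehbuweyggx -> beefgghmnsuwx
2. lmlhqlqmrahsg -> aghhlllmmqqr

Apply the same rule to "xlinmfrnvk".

What's happening: sort the characters into alphabetical order, then delete the last character.
Working it through for "xlinmfrnvk": intermediate "fiklmnnrvx", final "fiklmnnrv".

fiklmnnrv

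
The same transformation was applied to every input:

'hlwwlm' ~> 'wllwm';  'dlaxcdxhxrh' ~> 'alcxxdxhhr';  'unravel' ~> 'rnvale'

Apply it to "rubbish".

The rule is to delete the first character, then swap each adjacent pair of characters (1↔2, 3↔4, ...).
"rubbish" → "ubbish" → "buibhs".

buibhs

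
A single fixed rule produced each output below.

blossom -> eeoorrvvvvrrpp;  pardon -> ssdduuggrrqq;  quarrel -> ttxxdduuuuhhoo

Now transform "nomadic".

What's happening: double every character, then shift every letter 3 places forward in the alphabet (wrapping around).
For "nomadic", step one produces "nnoommaaddiicc"; step two turns that into "qqrrppddggllff".
(Check on "quarrel": → "qquuaarrrreell" → "ttxxdduuuuhhoo" ✓)

qqrrppddggllff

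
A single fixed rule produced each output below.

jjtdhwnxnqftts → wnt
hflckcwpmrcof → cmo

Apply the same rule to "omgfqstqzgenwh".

Looking at the pairs, the operation is to delete the first 3 characters, then keep one character in every 3, starting at position 3 (positions 3rd, 6th, 9th, ...).
"omgfqstqzgenwh" → "fqstqzgenwh" → "szn".

szn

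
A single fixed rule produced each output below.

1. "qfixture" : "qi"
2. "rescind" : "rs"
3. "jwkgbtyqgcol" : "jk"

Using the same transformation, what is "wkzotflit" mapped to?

wz

The pattern: keep every other character starting from the first (positions 1st, 3rd, 5th, ...), then keep only the first 2 characters.
"wkzotflit" → "wztlt" → "wz".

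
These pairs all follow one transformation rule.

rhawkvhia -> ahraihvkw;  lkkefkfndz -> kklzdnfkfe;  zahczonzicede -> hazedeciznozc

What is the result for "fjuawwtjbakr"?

ujfrkabjtwwa

In each case the input is transformed by: reverse the string, then move the last 3 characters to the front (rotate right by 3).
Working it through for "fjuawwtjbakr": intermediate "rkabjtwwaujf", final "ujfrkabjtwwa".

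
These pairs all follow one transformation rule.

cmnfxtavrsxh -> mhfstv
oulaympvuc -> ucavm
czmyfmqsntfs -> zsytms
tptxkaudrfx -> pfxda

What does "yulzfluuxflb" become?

ubzflu

The pattern: keep every other character starting from the second (positions 2nd, 4th, 6th, ...), then take characters alternately from the front and the back (1st, last, 2nd, 2nd-last, ...).
Applying that to "yulzfluuxflb" gives "ubzflu".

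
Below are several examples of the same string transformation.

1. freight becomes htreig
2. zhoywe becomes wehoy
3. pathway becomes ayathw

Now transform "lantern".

rnante

In each case the input is transformed by: delete the first character, then move the last 2 characters to the front (rotate right by 2).
Working it through for "lantern": intermediate "antern", final "rnante".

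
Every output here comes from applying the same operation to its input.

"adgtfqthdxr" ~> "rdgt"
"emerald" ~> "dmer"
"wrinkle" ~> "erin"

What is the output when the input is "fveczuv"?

Looking at the pairs, the operation is to swap the first and last characters, then keep only the first 4 characters.
Working it through for "fveczuv": intermediate "vveczuf", final "vvec".

vvec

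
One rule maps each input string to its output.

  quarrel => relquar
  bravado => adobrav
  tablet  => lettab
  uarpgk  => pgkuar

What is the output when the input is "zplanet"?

netzpla

The rule is to move the last 3 characters to the front (rotate right by 3).
On "zplanet" that produces "netzpla".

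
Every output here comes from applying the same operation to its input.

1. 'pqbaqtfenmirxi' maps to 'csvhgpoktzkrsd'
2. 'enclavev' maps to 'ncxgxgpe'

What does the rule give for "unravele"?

cxgngwpt

In each case the input is transformed by: move the first 3 characters to the end (rotate left by 3), then shift every letter 2 places forward in the alphabet (wrapping around).
Starting from "unravele": after the first operation, "aveleunr"; after the second, "cxgngwpt".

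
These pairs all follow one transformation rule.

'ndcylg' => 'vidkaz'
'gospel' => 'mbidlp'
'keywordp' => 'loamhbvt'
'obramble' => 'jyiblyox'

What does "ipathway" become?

etxvfmxq

In each case the input is transformed by: swap the front and back halves of the string, then shift every letter 3 places backward in the alphabet (wrapping around).
On "ipathway": the first step gives "hwayipat", and the second then gives "etxvfmxq".
(Check on "keywordp": → "ordpkeyw" → "loamhbvt" ✓)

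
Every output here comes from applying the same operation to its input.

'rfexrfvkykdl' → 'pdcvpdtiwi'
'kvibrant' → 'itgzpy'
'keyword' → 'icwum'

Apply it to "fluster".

djsqr

Looking at the pairs, the operation is to delete the last 2 characters, then shift every letter 2 places backward in the alphabet (wrapping around).
On "fluster": the first step gives "flust", and the second then gives "djsqr".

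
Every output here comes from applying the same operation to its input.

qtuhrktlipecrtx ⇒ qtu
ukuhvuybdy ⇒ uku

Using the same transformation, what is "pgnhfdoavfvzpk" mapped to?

pgn

The pattern: keep only the first 3 characters.
For "pgnhfdoavfvzpk" the result is "pgn".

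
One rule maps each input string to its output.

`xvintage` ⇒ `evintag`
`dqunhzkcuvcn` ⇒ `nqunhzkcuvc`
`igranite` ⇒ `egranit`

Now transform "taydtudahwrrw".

In each case the input is transformed by: swap the first and last characters, then delete the last character.
"taydtudahwrrw" → "waydtudahwrrt" → "waydtudahwrr".

waydtudahwrr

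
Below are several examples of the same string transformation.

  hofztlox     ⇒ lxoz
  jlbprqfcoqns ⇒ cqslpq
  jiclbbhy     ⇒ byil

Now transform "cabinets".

Rule — keep every other character starting from the second (positions 2nd, 4th, 6th, ...), then swap the front and back halves of the string.
Applying both steps to "cabinets": "aies", then "esai".

esai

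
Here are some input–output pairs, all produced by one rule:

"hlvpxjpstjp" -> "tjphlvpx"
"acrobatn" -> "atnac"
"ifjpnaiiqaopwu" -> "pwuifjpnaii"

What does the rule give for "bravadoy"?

Each output is the input with this applied: move the last 3 characters to the front (rotate right by 3), then delete the last 3 characters.
Applying both steps to "bravadoy": "doybrava", then "doybr".

doybr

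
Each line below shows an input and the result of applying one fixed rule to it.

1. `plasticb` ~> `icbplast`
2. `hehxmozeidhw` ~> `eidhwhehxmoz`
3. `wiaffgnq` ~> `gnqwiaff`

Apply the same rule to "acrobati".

Each output is the input with this applied: move the first character to the end, then swap the front and back halves of the string.
For "acrobati", step one produces "crobatia"; step two turns that into "atiacrob".

atiacrob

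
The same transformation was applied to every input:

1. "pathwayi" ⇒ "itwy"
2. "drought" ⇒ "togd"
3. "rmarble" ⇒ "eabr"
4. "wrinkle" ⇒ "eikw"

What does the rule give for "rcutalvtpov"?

Rule — swap the first and last characters, then keep every other character starting from the first (positions 1st, 3rd, 5th, ...).
For "rcutalvtpov", step one produces "vcutalvtpor"; step two turns that into "vuavpr".
(Check on "rmarble": → "emarblr" → "eabr" ✓)

vuavpr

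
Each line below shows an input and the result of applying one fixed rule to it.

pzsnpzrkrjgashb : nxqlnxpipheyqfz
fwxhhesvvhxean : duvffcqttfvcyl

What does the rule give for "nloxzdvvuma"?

ljmvxbttsky

What's happening: shift every letter 2 places backward in the alphabet (wrapping around).
So "nloxzdvvuma" becomes "ljmvxbttsky".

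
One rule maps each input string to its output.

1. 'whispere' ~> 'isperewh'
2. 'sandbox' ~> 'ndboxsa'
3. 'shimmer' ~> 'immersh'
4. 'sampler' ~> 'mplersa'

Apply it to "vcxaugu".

In each case the input is transformed by: move the first 2 characters to the end (rotate left by 2).
Doing the same to "vcxaugu": "xauguvc".

xauguvc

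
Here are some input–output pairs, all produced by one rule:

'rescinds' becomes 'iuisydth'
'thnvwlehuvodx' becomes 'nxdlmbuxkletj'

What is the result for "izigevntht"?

The pattern: shift every letter 10 places backward in the alphabet (wrapping around), then swap the first and last characters.
For "izigevntht", step one produces "ypywuldjxj"; step two turns that into "jpywuldjxy".

jpywuldjxy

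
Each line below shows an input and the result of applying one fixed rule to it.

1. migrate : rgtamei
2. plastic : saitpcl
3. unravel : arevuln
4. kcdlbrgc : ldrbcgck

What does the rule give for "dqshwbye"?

hsbweyqd

Each output is the input with this applied: move the first 2 characters to the end (rotate left by 2), then swap each adjacent pair of characters (1↔2, 3↔4, ...).
Applying that to "dqshwbye" gives "hsbweyqd".
(Check on "kcdlbrgc": → "dlbrgckc" → "ldrbcgck" ✓)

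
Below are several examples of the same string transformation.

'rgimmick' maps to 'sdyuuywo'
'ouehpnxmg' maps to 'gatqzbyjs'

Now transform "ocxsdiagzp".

Each output is the input with this applied: swap each adjacent pair of characters (1↔2, 3↔4, ...), then shift every letter 12 places forward in the alphabet (wrapping around).
For "ocxsdiagzp", step one produces "cosxidgapz"; step two turns that into "oaejupsmbl".

oaejupsmbl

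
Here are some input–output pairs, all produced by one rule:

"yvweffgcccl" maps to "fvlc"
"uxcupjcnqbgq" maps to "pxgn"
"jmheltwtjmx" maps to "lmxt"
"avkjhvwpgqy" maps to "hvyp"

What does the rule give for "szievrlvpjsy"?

vzsv

Rule — keep one character in every 3, starting at position 2 (positions 2nd, 5th, 8th, ...), then swap each adjacent pair of characters (1↔2, 3↔4, ...).
Applying both steps to "szievrlvpjsy": "zvvs", then "vzsv".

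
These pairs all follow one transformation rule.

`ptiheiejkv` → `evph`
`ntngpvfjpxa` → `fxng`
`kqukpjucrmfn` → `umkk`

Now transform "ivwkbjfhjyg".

fyik

The rule is to keep one character in every 3, starting at position 1 (positions 1st, 4th, 7th, ...), then move the first 2 characters to the end (rotate left by 2).
"ivwkbjfhjyg" → "ikfy" → "fyik".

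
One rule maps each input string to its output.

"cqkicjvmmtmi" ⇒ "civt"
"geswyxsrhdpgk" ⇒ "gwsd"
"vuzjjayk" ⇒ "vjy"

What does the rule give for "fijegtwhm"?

few

Rule — delete the last character, then keep one character in every 3, starting at position 1 (positions 1st, 4th, 7th, ...).
Applying both steps to "fijegtwhm": "fijegtwh", then "few".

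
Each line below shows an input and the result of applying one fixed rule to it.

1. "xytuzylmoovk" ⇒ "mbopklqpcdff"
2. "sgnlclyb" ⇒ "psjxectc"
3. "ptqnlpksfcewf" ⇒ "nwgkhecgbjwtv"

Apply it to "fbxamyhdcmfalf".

What's happening: shift every letter 9 places backward in the alphabet (wrapping around), then move the last 2 characters to the front (rotate right by 2).
For "fbxamyhdcmfalf", step one produces "wsordpyutdwrcw"; step two turns that into "cwwsordpyutdwr".

cwwsordpyutdwr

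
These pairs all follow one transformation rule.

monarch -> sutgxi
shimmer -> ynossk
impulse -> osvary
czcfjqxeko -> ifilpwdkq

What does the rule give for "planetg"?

In each case the input is transformed by: delete the last character, then shift every letter 6 places forward in the alphabet (wrapping around).
Applying both steps to "planetg": "planet", then "vrgtkz".

vrgtkz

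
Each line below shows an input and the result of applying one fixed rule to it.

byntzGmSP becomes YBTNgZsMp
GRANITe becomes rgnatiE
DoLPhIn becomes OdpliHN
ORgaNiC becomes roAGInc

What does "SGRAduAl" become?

gsarUDLa

The pattern: flip the case of every letter, then swap each adjacent pair of characters (1↔2, 3↔4, ...).
Applying both steps to "SGRAduAl": "sgraDUaL", then "gsarUDLa".
(Check on "byntzGmSP": → "BYNTZgMsp" → "YBTNgZsMp" ✓)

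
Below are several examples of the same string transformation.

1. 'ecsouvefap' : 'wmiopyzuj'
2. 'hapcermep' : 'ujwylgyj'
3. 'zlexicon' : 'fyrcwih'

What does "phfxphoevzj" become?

In each case the input is transformed by: delete the first character, then shift every letter 6 places backward in the alphabet (wrapping around).
Applying both steps to "phfxphoevzj": "hfxphoevzj", then "bzrjbiyptd".
(Check on "zlexicon": → "lexicon" → "fyrcwih" ✓)

bzrjbiyptd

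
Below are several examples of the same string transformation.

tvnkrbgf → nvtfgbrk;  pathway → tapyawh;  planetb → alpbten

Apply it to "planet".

Looking at the pairs, the operation is to reverse the string, then move the last 3 characters to the front (rotate right by 3).
Working it through for "planet": intermediate "tenalp", final "alpten".
(Check on "tvnkrbgf": → "fgbrknvt" → "nvtfgbrk" ✓)

alpten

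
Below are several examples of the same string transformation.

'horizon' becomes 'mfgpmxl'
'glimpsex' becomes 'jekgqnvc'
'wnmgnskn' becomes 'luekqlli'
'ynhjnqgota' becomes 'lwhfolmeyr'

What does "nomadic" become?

Each output is the input with this applied: shift every letter 2 places backward in the alphabet (wrapping around), then swap each adjacent pair of characters (1↔2, 3↔4, ...).
"nomadic" → "lmkybga" → "mlykgba".

mlykgba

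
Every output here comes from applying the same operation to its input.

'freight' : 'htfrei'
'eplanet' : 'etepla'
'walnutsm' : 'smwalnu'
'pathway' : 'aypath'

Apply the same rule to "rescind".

In each case the input is transformed by: move the last 2 characters to the front (rotate right by 2), then delete the last character.
Working it through for "rescind": intermediate "ndresci", final "ndresc".
(Check on "walnutsm": → "smwalnut" → "smwalnu" ✓)

ndresc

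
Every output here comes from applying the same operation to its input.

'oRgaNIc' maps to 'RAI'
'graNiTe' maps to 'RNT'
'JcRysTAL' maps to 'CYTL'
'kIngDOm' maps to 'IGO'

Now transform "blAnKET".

The pattern: keep every other character starting from the second (positions 2nd, 4th, 6th, ...), then convert every letter to uppercase.
For "blAnKET" the result is "LNE".

LNE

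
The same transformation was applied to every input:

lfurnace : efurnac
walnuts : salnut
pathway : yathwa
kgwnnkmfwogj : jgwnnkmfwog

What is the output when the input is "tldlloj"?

jldllo

Rule — delete the first character, then move the last character to the front.
"tldlloj" → "ldlloj" → "jldllo".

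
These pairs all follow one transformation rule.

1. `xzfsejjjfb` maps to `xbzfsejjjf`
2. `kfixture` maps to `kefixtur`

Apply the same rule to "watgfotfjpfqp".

wpatgfotfjpfq

Rule — swap the first and last characters, then move the last character to the front.
Starting from "watgfotfjpfqp": after the first operation, "patgfotfjpfqw"; after the second, "wpatgfotfjpfq".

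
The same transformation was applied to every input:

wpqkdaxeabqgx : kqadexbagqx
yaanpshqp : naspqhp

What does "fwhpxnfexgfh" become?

phnxefgxhf

Looking at the pairs, the operation is to delete the first 2 characters, then swap each adjacent pair of characters (1↔2, 3↔4, ...).
Working it through for "fwhpxnfexgfh": intermediate "hpxnfexgfh", final "phnxefgxhf".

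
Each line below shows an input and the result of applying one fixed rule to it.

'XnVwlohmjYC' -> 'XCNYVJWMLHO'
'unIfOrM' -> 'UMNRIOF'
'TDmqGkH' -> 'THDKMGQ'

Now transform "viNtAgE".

VEIGNAT

Looking at the pairs, the operation is to take characters alternately from the front and the back (1st, last, 2nd, 2nd-last, ...), then convert every letter to uppercase.
Starting from "viNtAgE": after the first operation, "vEigNAt"; after the second, "VEIGNAT".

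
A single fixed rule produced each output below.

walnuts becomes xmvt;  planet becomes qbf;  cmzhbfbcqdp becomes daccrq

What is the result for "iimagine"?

jnho

What's happening: keep every other character starting from the first (positions 1st, 3rd, 5th, ...), then shift every letter 1 place forward in the alphabet (wrapping around).
Working it through for "iimagine": intermediate "imgn", final "jnho".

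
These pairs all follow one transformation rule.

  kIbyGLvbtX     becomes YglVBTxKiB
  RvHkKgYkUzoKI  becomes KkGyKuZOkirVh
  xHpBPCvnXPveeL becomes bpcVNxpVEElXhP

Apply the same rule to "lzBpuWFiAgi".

What's happening: move the first 3 characters to the end (rotate left by 3), then flip the case of every letter.
For "lzBpuWFiAgi" the result is "PUwfIaGILZb".

PUwfIaGILZb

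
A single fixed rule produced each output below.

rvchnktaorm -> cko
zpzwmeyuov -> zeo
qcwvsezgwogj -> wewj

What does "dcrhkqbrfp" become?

Looking at the pairs, the operation is to keep one character in every 3, starting at position 3 (positions 3rd, 6th, 9th, ...).
Doing the same to "dcrhkqbrfp": "rqf".

rqf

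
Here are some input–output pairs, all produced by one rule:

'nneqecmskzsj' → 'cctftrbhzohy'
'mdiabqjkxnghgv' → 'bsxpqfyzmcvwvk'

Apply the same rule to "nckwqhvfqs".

crzlfwkufh

In each case the input is transformed by: shift every letter 11 places backward in the alphabet (wrapping around).
"nckwqhvfqs" → "crzlfwkufh".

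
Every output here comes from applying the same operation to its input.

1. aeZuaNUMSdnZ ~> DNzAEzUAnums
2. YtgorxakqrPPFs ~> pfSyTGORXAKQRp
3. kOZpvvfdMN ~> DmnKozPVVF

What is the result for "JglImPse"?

In each case the input is transformed by: move the last 3 characters to the front (rotate right by 3), then flip the case of every letter.
On "JglImPse": the first step gives "PseJglIm", and the second then gives "pSEjGLiM".

pSEjGLiM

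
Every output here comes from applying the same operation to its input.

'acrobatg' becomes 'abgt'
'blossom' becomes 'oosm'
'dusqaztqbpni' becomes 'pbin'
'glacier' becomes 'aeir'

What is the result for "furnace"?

rcae

Each output is the input with this applied: swap each adjacent pair of characters (1↔2, 3↔4, ...), then keep only the last 4 characters.
"furnace" → "ufnrcae" → "rcae".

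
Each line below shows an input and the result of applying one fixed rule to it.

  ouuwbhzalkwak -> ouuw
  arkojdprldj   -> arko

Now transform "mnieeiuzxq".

The pattern: keep only the first 4 characters.
"mnieeiuzxq" → "mnie".

mnie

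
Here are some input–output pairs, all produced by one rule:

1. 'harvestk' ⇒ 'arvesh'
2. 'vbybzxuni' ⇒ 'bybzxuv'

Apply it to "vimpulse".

impulv

The pattern: delete the last 2 characters, then move the first character to the end.
On "vimpulse": the first step gives "vimpul", and the second then gives "impulv".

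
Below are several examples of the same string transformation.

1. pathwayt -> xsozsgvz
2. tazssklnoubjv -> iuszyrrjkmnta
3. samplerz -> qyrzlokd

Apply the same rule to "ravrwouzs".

Looking at the pairs, the operation is to move the last 2 characters to the front (rotate right by 2), then shift every letter 1 place backward in the alphabet (wrapping around).
Applying both steps to "ravrwouzs": "zsravrwou", then "yrqzuqvnt".
(Check on "samplerz": → "rzsample" → "qyrzlokd" ✓)

yrqzuqvnt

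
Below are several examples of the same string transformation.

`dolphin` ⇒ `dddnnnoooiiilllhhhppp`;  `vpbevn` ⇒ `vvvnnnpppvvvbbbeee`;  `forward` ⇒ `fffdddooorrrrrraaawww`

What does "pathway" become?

pppyyyaaaaaatttwwwhhh

What's happening: take characters alternately from the front and the back (1st, last, 2nd, 2nd-last, ...), then repeat every character 3 times.
Applying both steps to "pathway": "pyaatwh", then "pppyyyaaaaaatttwwwhhh".
(Check on "dolphin": → "dnoilhp" → "dddnnnoooiiilllhhhppp" ✓)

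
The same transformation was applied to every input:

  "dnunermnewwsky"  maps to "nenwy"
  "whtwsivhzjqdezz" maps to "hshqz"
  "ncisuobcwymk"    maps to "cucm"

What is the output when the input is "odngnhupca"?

dnp

The transformation: keep one character in every 3, starting at position 2 (positions 2nd, 5th, 8th, ...).
Doing the same to "odngnhupca": "dnp".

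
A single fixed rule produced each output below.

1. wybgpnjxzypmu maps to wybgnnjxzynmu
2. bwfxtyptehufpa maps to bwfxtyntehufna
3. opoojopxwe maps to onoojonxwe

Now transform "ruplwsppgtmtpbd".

In each case the input is transformed by: replace every "p" with "n".
Applying that to "ruplwsppgtmtpbd" gives "runlwsnngtmtnbd".

runlwsnngtmtnbd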